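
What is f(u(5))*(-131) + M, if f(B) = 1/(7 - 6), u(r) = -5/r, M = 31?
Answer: -100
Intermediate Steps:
f(B) = 1 (f(B) = 1/1 = 1)
f(u(5))*(-131) + M = 1*(-131) + 31 = -131 + 31 = -100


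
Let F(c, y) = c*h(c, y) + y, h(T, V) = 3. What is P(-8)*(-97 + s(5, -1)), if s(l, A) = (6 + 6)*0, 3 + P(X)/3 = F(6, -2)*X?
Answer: 38121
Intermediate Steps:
F(c, y) = y + 3*c (F(c, y) = c*3 + y = 3*c + y = y + 3*c)
P(X) = -9 + 48*X (P(X) = -9 + 3*((-2 + 3*6)*X) = -9 + 3*((-2 + 18)*X) = -9 + 3*(16*X) = -9 + 48*X)
s(l, A) = 0 (s(l, A) = 12*0 = 0)
P(-8)*(-97 + s(5, -1)) = (-9 + 48*(-8))*(-97 + 0) = (-9 - 384)*(-97) = -393*(-97) = 38121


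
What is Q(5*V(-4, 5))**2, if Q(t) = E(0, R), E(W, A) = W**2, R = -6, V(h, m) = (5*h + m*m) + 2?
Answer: 0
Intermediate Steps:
V(h, m) = 2 + m**2 + 5*h (V(h, m) = (5*h + m**2) + 2 = (m**2 + 5*h) + 2 = 2 + m**2 + 5*h)
Q(t) = 0 (Q(t) = 0**2 = 0)
Q(5*V(-4, 5))**2 = 0**2 = 0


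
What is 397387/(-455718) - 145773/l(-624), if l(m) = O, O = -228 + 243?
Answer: -22145780273/2278590 ≈ -9719.1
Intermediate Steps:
O = 15
l(m) = 15
397387/(-455718) - 145773/l(-624) = 397387/(-455718) - 145773/15 = 397387*(-1/455718) - 145773*1/15 = -397387/455718 - 48591/5 = -22145780273/2278590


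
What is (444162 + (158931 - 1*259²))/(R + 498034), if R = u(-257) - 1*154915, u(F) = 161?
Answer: 134003/85820 ≈ 1.5614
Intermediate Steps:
R = -154754 (R = 161 - 1*154915 = 161 - 154915 = -154754)
(444162 + (158931 - 1*259²))/(R + 498034) = (444162 + (158931 - 1*259²))/(-154754 + 498034) = (444162 + (158931 - 1*67081))/343280 = (444162 + (158931 - 67081))*(1/343280) = (444162 + 91850)*(1/343280) = 536012*(1/343280) = 134003/85820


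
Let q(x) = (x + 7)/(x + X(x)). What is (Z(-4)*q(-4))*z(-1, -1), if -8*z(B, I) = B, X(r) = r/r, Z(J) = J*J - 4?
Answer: -3/2 ≈ -1.5000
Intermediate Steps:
Z(J) = -4 + J**2 (Z(J) = J**2 - 4 = -4 + J**2)
X(r) = 1
z(B, I) = -B/8
q(x) = (7 + x)/(1 + x) (q(x) = (x + 7)/(x + 1) = (7 + x)/(1 + x))
(Z(-4)*q(-4))*z(-1, -1) = ((-4 + (-4)**2)*((7 - 4)/(1 - 4)))*(-1/8*(-1)) = ((-4 + 16)*(3/(-3)))*(1/8) = (12*(-1/3*3))*(1/8) = (12*(-1))*(1/8) = -12*1/8 = -3/2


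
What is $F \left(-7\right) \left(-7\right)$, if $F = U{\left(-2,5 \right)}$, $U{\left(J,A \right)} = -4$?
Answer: $-196$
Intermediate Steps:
$F = -4$
$F \left(-7\right) \left(-7\right) = \left(-4\right) \left(-7\right) \left(-7\right) = 28 \left(-7\right) = -196$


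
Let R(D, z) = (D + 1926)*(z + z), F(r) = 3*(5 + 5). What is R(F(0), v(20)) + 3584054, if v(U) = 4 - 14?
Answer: 3544934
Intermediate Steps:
F(r) = 30 (F(r) = 3*10 = 30)
v(U) = -10
R(D, z) = 2*z*(1926 + D) (R(D, z) = (1926 + D)*(2*z) = 2*z*(1926 + D))
R(F(0), v(20)) + 3584054 = 2*(-10)*(1926 + 30) + 3584054 = 2*(-10)*1956 + 3584054 = -39120 + 3584054 = 3544934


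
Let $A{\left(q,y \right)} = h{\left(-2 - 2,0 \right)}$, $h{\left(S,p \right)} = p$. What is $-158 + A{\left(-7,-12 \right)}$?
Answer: $-158$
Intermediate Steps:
$A{\left(q,y \right)} = 0$
$-158 + A{\left(-7,-12 \right)} = -158 + 0 = -158$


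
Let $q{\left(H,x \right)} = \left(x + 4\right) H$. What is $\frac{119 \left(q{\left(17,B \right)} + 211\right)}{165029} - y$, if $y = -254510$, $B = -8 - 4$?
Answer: $\frac{42001539715}{165029} \approx 2.5451 \cdot 10^{5}$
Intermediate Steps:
$B = -12$
$q{\left(H,x \right)} = H \left(4 + x\right)$ ($q{\left(H,x \right)} = \left(4 + x\right) H = H \left(4 + x\right)$)
$\frac{119 \left(q{\left(17,B \right)} + 211\right)}{165029} - y = \frac{119 \left(17 \left(4 - 12\right) + 211\right)}{165029} - -254510 = 119 \left(17 \left(-8\right) + 211\right) \frac{1}{165029} + 254510 = 119 \left(-136 + 211\right) \frac{1}{165029} + 254510 = 119 \cdot 75 \cdot \frac{1}{165029} + 254510 = 8925 \cdot \frac{1}{165029} + 254510 = \frac{8925}{165029} + 254510 = \frac{42001539715}{165029}$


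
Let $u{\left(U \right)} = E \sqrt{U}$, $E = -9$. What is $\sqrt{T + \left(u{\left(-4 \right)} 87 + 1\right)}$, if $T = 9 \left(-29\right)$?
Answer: $\sqrt{-260 - 1566 i} \approx 25.763 - 30.393 i$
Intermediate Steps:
$u{\left(U \right)} = - 9 \sqrt{U}$
$T = -261$
$\sqrt{T + \left(u{\left(-4 \right)} 87 + 1\right)} = \sqrt{-261 + \left(- 9 \sqrt{-4} \cdot 87 + 1\right)} = \sqrt{-261 + \left(- 9 \cdot 2 i 87 + 1\right)} = \sqrt{-261 + \left(- 18 i 87 + 1\right)} = \sqrt{-261 + \left(- 1566 i + 1\right)} = \sqrt{-261 + \left(1 - 1566 i\right)} = \sqrt{-260 - 1566 i}$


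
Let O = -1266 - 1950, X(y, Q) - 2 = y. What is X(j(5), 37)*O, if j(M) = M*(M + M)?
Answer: -167232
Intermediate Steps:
j(M) = 2*M² (j(M) = M*(2*M) = 2*M²)
X(y, Q) = 2 + y
O = -3216
X(j(5), 37)*O = (2 + 2*5²)*(-3216) = (2 + 2*25)*(-3216) = (2 + 50)*(-3216) = 52*(-3216) = -167232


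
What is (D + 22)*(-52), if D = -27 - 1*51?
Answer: 2912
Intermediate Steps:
D = -78 (D = -27 - 51 = -78)
(D + 22)*(-52) = (-78 + 22)*(-52) = -56*(-52) = 2912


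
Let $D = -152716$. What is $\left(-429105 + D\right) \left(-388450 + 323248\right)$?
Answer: $37935892842$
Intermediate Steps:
$\left(-429105 + D\right) \left(-388450 + 323248\right) = \left(-429105 - 152716\right) \left(-388450 + 323248\right) = \left(-581821\right) \left(-65202\right) = 37935892842$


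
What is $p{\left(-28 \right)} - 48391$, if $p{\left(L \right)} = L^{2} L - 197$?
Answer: $-70540$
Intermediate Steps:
$p{\left(L \right)} = -197 + L^{3}$ ($p{\left(L \right)} = L^{3} - 197 = -197 + L^{3}$)
$p{\left(-28 \right)} - 48391 = \left(-197 + \left(-28\right)^{3}\right) - 48391 = \left(-197 - 21952\right) - 48391 = -22149 - 48391 = -70540$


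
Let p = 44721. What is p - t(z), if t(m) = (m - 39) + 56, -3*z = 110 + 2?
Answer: 134224/3 ≈ 44741.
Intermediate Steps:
z = -112/3 (z = -(110 + 2)/3 = -1/3*112 = -112/3 ≈ -37.333)
t(m) = 17 + m (t(m) = (-39 + m) + 56 = 17 + m)
p - t(z) = 44721 - (17 - 112/3) = 44721 - 1*(-61/3) = 44721 + 61/3 = 134224/3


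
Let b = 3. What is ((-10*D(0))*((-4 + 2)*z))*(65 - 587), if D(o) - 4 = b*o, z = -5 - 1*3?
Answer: 334080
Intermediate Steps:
z = -8 (z = -5 - 3 = -8)
D(o) = 4 + 3*o
((-10*D(0))*((-4 + 2)*z))*(65 - 587) = ((-10*(4 + 3*0))*((-4 + 2)*(-8)))*(65 - 587) = ((-10*(4 + 0))*(-2*(-8)))*(-522) = (-10*4*16)*(-522) = -40*16*(-522) = -640*(-522) = 334080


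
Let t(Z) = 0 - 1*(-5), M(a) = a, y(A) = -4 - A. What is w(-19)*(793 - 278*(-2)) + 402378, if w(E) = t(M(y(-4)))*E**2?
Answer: 2837323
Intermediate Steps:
t(Z) = 5 (t(Z) = 0 + 5 = 5)
w(E) = 5*E**2
w(-19)*(793 - 278*(-2)) + 402378 = (5*(-19)**2)*(793 - 278*(-2)) + 402378 = (5*361)*(793 + 556) + 402378 = 1805*1349 + 402378 = 2434945 + 402378 = 2837323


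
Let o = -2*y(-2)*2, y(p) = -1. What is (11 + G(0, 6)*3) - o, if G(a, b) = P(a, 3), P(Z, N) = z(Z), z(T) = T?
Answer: 7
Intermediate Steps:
P(Z, N) = Z
G(a, b) = a
o = 4 (o = -2*(-1)*2 = -(-2)*2 = -1*(-4) = 4)
(11 + G(0, 6)*3) - o = (11 + 0*3) - 1*4 = (11 + 0) - 4 = 11 - 4 = 7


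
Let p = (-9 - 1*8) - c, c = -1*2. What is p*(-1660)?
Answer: 24900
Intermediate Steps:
c = -2
p = -15 (p = (-9 - 1*8) - 1*(-2) = (-9 - 8) + 2 = -17 + 2 = -15)
p*(-1660) = -15*(-1660) = 24900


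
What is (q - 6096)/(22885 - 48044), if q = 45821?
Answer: -39725/25159 ≈ -1.5790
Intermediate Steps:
(q - 6096)/(22885 - 48044) = (45821 - 6096)/(22885 - 48044) = 39725/(-25159) = 39725*(-1/25159) = -39725/25159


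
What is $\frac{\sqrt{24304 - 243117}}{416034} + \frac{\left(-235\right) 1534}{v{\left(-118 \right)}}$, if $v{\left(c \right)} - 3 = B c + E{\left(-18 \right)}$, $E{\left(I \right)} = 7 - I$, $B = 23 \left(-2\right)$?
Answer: $- \frac{180245}{2728} + \frac{i \sqrt{218813}}{416034} \approx -66.072 + 0.0011244 i$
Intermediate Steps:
$B = -46$
$v{\left(c \right)} = 28 - 46 c$ ($v{\left(c \right)} = 3 - \left(-25 + 46 c\right) = 28 - 46 c$)
$\frac{\sqrt{24304 - 243117}}{416034} + \frac{\left(-235\right) 1534}{v{\left(-118 \right)}} = \frac{\sqrt{24304 - 243117}}{416034} + \frac{\left(-235\right) 1534}{28 - -5428} = \sqrt{-218813} \cdot \frac{1}{416034} - \frac{360490}{28 + 5428} = i \sqrt{218813} \cdot \frac{1}{416034} - \frac{360490}{5456} = \frac{i \sqrt{218813}}{416034} - \frac{180245}{2728} = - \frac{180245}{2728} + \frac{i \sqrt{218813}}{416034}$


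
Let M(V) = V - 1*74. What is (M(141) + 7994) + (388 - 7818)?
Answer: 631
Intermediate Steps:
M(V) = -74 + V (M(V) = V - 74 = -74 + V)
(M(141) + 7994) + (388 - 7818) = ((-74 + 141) + 7994) + (388 - 7818) = (67 + 7994) - 7430 = 8061 - 7430 = 631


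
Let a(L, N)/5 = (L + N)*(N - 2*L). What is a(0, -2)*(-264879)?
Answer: -5297580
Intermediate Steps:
a(L, N) = 5*(L + N)*(N - 2*L) (a(L, N) = 5*((L + N)*(N - 2*L)) = 5*(L + N)*(N - 2*L))
a(0, -2)*(-264879) = (-10*0² + 5*(-2)² - 5*0*(-2))*(-264879) = (-10*0 + 5*4 + 0)*(-264879) = (0 + 20 + 0)*(-264879) = 20*(-264879) = -5297580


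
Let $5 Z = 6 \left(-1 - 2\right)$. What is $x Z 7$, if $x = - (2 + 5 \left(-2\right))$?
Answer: $- \frac{1008}{5} \approx -201.6$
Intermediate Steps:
$Z = - \frac{18}{5}$ ($Z = \frac{6 \left(-1 - 2\right)}{5} = \frac{6 \left(-3\right)}{5} = \frac{1}{5} \left(-18\right) = - \frac{18}{5} \approx -3.6$)
$x = 8$ ($x = - (2 - 10) = \left(-1\right) \left(-8\right) = 8$)
$x Z 7 = 8 \left(- \frac{18}{5}\right) 7 = \left(- \frac{144}{5}\right) 7 = - \frac{1008}{5}$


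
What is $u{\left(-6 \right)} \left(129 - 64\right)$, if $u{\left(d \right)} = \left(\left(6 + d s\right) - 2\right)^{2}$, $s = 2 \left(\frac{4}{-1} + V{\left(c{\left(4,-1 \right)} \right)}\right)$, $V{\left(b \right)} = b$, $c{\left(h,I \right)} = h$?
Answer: $1040$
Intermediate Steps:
$s = 0$ ($s = 2 \left(\frac{4}{-1} + 4\right) = 2 \left(4 \left(-1\right) + 4\right) = 2 \left(-4 + 4\right) = 2 \cdot 0 = 0$)
$u{\left(d \right)} = 16$ ($u{\left(d \right)} = \left(\left(6 + d 0\right) - 2\right)^{2} = \left(\left(6 + 0\right) - 2\right)^{2} = \left(6 - 2\right)^{2} = 4^{2} = 16$)
$u{\left(-6 \right)} \left(129 - 64\right) = 16 \left(129 - 64\right) = 16 \cdot 65 = 1040$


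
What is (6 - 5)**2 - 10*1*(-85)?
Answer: 851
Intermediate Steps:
(6 - 5)**2 - 10*1*(-85) = 1**2 - 10*(-85) = 1 + 850 = 851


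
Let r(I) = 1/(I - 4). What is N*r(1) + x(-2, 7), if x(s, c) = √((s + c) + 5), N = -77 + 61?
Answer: 16/3 + √10 ≈ 8.4956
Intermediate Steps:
N = -16
r(I) = 1/(-4 + I)
x(s, c) = √(5 + c + s) (x(s, c) = √((c + s) + 5) = √(5 + c + s))
N*r(1) + x(-2, 7) = -16/(-4 + 1) + √(5 + 7 - 2) = -16/(-3) + √10 = -16*(-⅓) + √10 = 16/3 + √10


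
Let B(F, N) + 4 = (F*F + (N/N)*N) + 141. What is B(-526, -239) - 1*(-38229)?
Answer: 314803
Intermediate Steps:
B(F, N) = 137 + N + F² (B(F, N) = -4 + ((F*F + (N/N)*N) + 141) = -4 + ((F² + 1*N) + 141) = -4 + ((F² + N) + 141) = -4 + ((N + F²) + 141) = -4 + (141 + N + F²) = 137 + N + F²)
B(-526, -239) - 1*(-38229) = (137 - 239 + (-526)²) - 1*(-38229) = (137 - 239 + 276676) + 38229 = 276574 + 38229 = 314803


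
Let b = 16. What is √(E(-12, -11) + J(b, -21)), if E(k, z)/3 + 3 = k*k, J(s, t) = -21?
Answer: √402 ≈ 20.050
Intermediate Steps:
E(k, z) = -9 + 3*k² (E(k, z) = -9 + 3*(k*k) = -9 + 3*k²)
√(E(-12, -11) + J(b, -21)) = √((-9 + 3*(-12)²) - 21) = √((-9 + 3*144) - 21) = √((-9 + 432) - 21) = √(423 - 21) = √402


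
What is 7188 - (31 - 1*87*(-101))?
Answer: -1630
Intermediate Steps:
7188 - (31 - 1*87*(-101)) = 7188 - (31 - 87*(-101)) = 7188 - (31 + 8787) = 7188 - 1*8818 = 7188 - 8818 = -1630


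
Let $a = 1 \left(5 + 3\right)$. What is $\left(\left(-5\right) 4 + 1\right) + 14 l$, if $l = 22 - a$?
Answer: $177$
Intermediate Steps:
$a = 8$ ($a = 1 \cdot 8 = 8$)
$l = 14$ ($l = 22 - 8 = 14$)
$\left(\left(-5\right) 4 + 1\right) + 14 l = \left(\left(-5\right) 4 + 1\right) + 14 \cdot 14 = \left(-20 + 1\right) + 196 = -19 + 196 = 177$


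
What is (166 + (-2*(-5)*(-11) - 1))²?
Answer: 3025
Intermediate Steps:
(166 + (-2*(-5)*(-11) - 1))² = (166 + (10*(-11) - 1))² = (166 + (-110 - 1))² = (166 - 111)² = 55² = 3025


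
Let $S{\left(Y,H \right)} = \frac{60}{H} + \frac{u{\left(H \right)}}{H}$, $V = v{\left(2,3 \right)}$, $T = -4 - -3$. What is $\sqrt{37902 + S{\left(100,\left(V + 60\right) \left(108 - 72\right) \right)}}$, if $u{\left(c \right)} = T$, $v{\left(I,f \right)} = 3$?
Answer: $\frac{\sqrt{601732565}}{126} \approx 194.68$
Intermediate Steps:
$T = -1$ ($T = -4 + 3 = -1$)
$u{\left(c \right)} = -1$
$V = 3$
$S{\left(Y,H \right)} = \frac{59}{H}$ ($S{\left(Y,H \right)} = \frac{60}{H} - \frac{1}{H} = \frac{59}{H}$)
$\sqrt{37902 + S{\left(100,\left(V + 60\right) \left(108 - 72\right) \right)}} = \sqrt{37902 + \frac{59}{\left(3 + 60\right) \left(108 - 72\right)}} = \sqrt{37902 + \frac{59}{63 \cdot 36}} = \sqrt{37902 + \frac{59}{2268}} = \sqrt{\frac{85961795}{2268}} = \frac{\sqrt{601732565}}{126}$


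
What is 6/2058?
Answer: 1/343 ≈ 0.0029155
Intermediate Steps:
6/2058 = (1/2058)*6 = 1/343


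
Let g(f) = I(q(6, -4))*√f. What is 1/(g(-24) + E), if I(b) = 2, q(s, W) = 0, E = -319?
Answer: -319/101857 - 4*I*√6/101857 ≈ -0.0031318 - 9.6193e-5*I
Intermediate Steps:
g(f) = 2*√f
1/(g(-24) + E) = 1/(2*√(-24) - 319) = 1/(2*(2*I*√6) - 319) = 1/(4*I*√6 - 319) = 1/(-319 + 4*I*√6)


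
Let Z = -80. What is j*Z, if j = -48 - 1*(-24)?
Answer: 1920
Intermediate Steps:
j = -24 (j = -48 + 24 = -24)
j*Z = -24*(-80) = 1920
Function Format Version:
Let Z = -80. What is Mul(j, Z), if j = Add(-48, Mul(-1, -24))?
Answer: 1920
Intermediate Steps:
j = -24 (j = Add(-48, 24) = -24)
Mul(j, Z) = Mul(-24, -80) = 1920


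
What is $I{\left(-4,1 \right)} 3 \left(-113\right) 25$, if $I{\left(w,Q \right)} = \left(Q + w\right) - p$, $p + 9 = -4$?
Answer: $-84750$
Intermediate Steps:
$p = -13$ ($p = -9 - 4 = -13$)
$I{\left(w,Q \right)} = 13 + Q + w$ ($I{\left(w,Q \right)} = \left(Q + w\right) - -13 = \left(Q + w\right) + 13 = 13 + Q + w$)
$I{\left(-4,1 \right)} 3 \left(-113\right) 25 = \left(13 + 1 - 4\right) 3 \left(-113\right) 25 = 10 \left(\left(-339\right) 25\right) = 10 \left(-8475\right) = -84750$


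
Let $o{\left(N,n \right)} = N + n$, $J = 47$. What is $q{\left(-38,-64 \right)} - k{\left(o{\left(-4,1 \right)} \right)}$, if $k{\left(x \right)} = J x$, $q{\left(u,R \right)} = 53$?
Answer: $194$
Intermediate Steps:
$k{\left(x \right)} = 47 x$
$q{\left(-38,-64 \right)} - k{\left(o{\left(-4,1 \right)} \right)} = 53 - 47 \left(-4 + 1\right) = 53 - 47 \left(-3\right) = 53 - -141 = 53 + 141 = 194$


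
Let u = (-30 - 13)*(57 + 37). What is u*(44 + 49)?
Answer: -375906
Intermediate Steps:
u = -4042 (u = -43*94 = -4042)
u*(44 + 49) = -4042*(44 + 49) = -4042*93 = -375906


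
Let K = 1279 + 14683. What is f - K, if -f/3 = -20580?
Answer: 45778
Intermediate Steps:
K = 15962
f = 61740 (f = -3*(-20580) = 61740)
f - K = 61740 - 1*15962 = 61740 - 15962 = 45778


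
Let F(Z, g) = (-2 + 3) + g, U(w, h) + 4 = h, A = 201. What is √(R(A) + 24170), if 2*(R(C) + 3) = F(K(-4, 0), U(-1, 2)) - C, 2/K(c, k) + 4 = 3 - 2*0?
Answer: 3*√2674 ≈ 155.13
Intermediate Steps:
U(w, h) = -4 + h
K(c, k) = -2 (K(c, k) = 2/(-4 + (3 - 2*0)) = 2/(-4 + (3 + 0)) = 2/(-4 + 3) = 2/(-1) = 2*(-1) = -2)
F(Z, g) = 1 + g
R(C) = -7/2 - C/2 (R(C) = -3 + ((1 + (-4 + 2)) - C)/2 = -3 + ((1 - 2) - C)/2 = -3 + (-1 - C)/2 = -3 + (-½ - C/2) = -7/2 - C/2)
√(R(A) + 24170) = √((-7/2 - ½*201) + 24170) = √((-7/2 - 201/2) + 24170) = √(-104 + 24170) = √24066 = 3*√2674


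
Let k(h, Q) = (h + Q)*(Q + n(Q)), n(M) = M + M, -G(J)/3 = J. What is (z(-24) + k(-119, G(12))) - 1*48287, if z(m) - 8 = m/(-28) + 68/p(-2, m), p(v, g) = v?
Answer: -221005/7 ≈ -31572.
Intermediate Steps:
G(J) = -3*J
n(M) = 2*M
k(h, Q) = 3*Q*(Q + h) (k(h, Q) = (h + Q)*(Q + 2*Q) = (Q + h)*(3*Q) = 3*Q*(Q + h))
z(m) = -26 - m/28 (z(m) = 8 + (m/(-28) + 68/(-2)) = 8 + (m*(-1/28) + 68*(-½)) = 8 + (-m/28 - 34) = 8 + (-34 - m/28) = -26 - m/28)
(z(-24) + k(-119, G(12))) - 1*48287 = ((-26 - 1/28*(-24)) + 3*(-3*12)*(-3*12 - 119)) - 1*48287 = ((-26 + 6/7) + 3*(-36)*(-36 - 119)) - 48287 = (-176/7 + 3*(-36)*(-155)) - 48287 = (-176/7 + 16740) - 48287 = 117004/7 - 48287 = -221005/7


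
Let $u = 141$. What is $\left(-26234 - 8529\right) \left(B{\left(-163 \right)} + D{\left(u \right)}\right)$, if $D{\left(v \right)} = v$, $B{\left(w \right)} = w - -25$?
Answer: $-104289$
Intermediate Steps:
$B{\left(w \right)} = 25 + w$ ($B{\left(w \right)} = w + 25 = 25 + w$)
$\left(-26234 - 8529\right) \left(B{\left(-163 \right)} + D{\left(u \right)}\right) = \left(-26234 - 8529\right) \left(\left(25 - 163\right) + 141\right) = - 34763 \left(-138 + 141\right) = \left(-34763\right) 3 = -104289$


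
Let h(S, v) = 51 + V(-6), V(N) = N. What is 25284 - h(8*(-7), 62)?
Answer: 25239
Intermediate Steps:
h(S, v) = 45 (h(S, v) = 51 - 6 = 45)
25284 - h(8*(-7), 62) = 25284 - 1*45 = 25284 - 45 = 25239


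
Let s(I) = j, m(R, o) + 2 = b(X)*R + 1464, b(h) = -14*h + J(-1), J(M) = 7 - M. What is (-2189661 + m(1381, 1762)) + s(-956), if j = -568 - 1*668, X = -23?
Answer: -1733705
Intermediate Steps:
j = -1236 (j = -568 - 668 = -1236)
b(h) = 8 - 14*h (b(h) = -14*h + (7 - 1*(-1)) = -14*h + (7 + 1) = -14*h + 8 = 8 - 14*h)
m(R, o) = 1462 + 330*R (m(R, o) = -2 + ((8 - 14*(-23))*R + 1464) = -2 + ((8 + 322)*R + 1464) = -2 + (330*R + 1464) = -2 + (1464 + 330*R) = 1462 + 330*R)
s(I) = -1236
(-2189661 + m(1381, 1762)) + s(-956) = (-2189661 + (1462 + 330*1381)) - 1236 = (-2189661 + (1462 + 455730)) - 1236 = (-2189661 + 457192) - 1236 = -1732469 - 1236 = -1733705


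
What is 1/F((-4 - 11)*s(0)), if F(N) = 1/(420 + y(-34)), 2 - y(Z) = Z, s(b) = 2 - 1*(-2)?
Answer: 456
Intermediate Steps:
s(b) = 4 (s(b) = 2 + 2 = 4)
y(Z) = 2 - Z
F(N) = 1/456 (F(N) = 1/(420 + (2 - 1*(-34))) = 1/(420 + (2 + 34)) = 1/(420 + 36) = 1/456)
1/F((-4 - 11)*s(0)) = 1/(1/456) = 456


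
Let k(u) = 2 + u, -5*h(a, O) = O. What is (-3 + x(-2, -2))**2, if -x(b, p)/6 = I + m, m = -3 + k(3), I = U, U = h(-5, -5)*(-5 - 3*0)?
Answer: 225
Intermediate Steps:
h(a, O) = -O/5
U = -5 (U = (-1/5*(-5))*(-5 - 3*0) = 1*(-5 + 0) = 1*(-5) = -5)
I = -5
m = 2 (m = -3 + (2 + 3) = -3 + 5 = 2)
x(b, p) = 18 (x(b, p) = -6*(-5 + 2) = -6*(-3) = 18)
(-3 + x(-2, -2))**2 = (-3 + 18)**2 = 15**2 = 225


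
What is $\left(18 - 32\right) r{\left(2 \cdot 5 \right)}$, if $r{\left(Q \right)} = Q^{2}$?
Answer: $-1400$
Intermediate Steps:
$\left(18 - 32\right) r{\left(2 \cdot 5 \right)} = \left(18 - 32\right) \left(2 \cdot 5\right)^{2} = - 14 \cdot 10^{2} = \left(-14\right) 100 = -1400$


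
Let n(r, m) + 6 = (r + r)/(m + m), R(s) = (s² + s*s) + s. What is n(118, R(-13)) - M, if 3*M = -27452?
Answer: 8916404/975 ≈ 9145.0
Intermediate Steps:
R(s) = s + 2*s² (R(s) = (s² + s²) + s = 2*s² + s = s + 2*s²)
n(r, m) = -6 + r/m (n(r, m) = -6 + (r + r)/(m + m) = -6 + (2*r)/((2*m)) = -6 + (2*r)*(1/(2*m)) = -6 + r/m)
M = -27452/3 (M = (⅓)*(-27452) = -27452/3 ≈ -9150.7)
n(118, R(-13)) - M = (-6 + 118/((-13*(1 + 2*(-13))))) - 1*(-27452/3) = (-6 + 118/((-13*(1 - 26)))) + 27452/3 = (-6 + 118/((-13*(-25)))) + 27452/3 = (-6 + 118/325) + 27452/3 = -1832/325 + 27452/3 = 8916404/975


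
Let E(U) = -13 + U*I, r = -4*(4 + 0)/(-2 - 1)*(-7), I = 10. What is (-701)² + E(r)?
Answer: 1473044/3 ≈ 4.9101e+5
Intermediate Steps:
r = -112/3 (r = -4*4/(-3)*(-7) = -(-4)*4/3*(-7) = -4*(-4/3)*(-7) = (16/3)*(-7) = -112/3 ≈ -37.333)
E(U) = -13 + 10*U (E(U) = -13 + U*10 = -13 + 10*U)
(-701)² + E(r) = (-701)² + (-13 + 10*(-112/3)) = 491401 + (-13 - 1120/3) = 491401 - 1159/3 = 1473044/3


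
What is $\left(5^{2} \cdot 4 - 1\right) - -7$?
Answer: $106$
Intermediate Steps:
$\left(5^{2} \cdot 4 - 1\right) - -7 = \left(25 \cdot 4 - 1\right) + 7 = \left(100 - 1\right) + 7 = 99 + 7 = 106$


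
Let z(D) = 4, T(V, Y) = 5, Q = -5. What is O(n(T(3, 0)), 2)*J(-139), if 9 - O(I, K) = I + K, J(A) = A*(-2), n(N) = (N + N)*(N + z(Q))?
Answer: -23074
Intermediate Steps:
n(N) = 2*N*(4 + N) (n(N) = (N + N)*(N + 4) = (2*N)*(4 + N) = 2*N*(4 + N))
J(A) = -2*A
O(I, K) = 9 - I - K (O(I, K) = 9 - (I + K) = 9 + (-I - K) = 9 - I - K)
O(n(T(3, 0)), 2)*J(-139) = (9 - 2*5*(4 + 5) - 1*2)*(-2*(-139)) = (9 - 2*5*9 - 2)*278 = (9 - 1*90 - 2)*278 = (9 - 90 - 2)*278 = -83*278 = -23074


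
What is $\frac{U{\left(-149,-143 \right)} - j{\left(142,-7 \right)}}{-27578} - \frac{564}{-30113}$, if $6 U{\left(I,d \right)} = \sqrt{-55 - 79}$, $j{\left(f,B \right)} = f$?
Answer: $\frac{9915019}{415228157} - \frac{i \sqrt{134}}{165468} \approx 0.023878 - 6.9958 \cdot 10^{-5} i$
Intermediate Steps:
$U{\left(I,d \right)} = \frac{i \sqrt{134}}{6}$ ($U{\left(I,d \right)} = \frac{\sqrt{-55 - 79}}{6} = \frac{\sqrt{-134}}{6} = \frac{i \sqrt{134}}{6}$)
$\frac{U{\left(-149,-143 \right)} - j{\left(142,-7 \right)}}{-27578} - \frac{564}{-30113} = \frac{\frac{i \sqrt{134}}{6} - 142}{-27578} - \frac{564}{-30113} = \left(\frac{i \sqrt{134}}{6} - 142\right) \left(- \frac{1}{27578}\right) - - \frac{564}{30113} = \left(-142 + \frac{i \sqrt{134}}{6}\right) \left(- \frac{1}{27578}\right) + \frac{564}{30113} = \left(\frac{71}{13789} - \frac{i \sqrt{134}}{165468}\right) + \frac{564}{30113} = \frac{9915019}{415228157} - \frac{i \sqrt{134}}{165468}$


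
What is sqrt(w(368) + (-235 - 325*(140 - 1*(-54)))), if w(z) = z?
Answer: I*sqrt(62917) ≈ 250.83*I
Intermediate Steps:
sqrt(w(368) + (-235 - 325*(140 - 1*(-54)))) = sqrt(368 + (-235 - 325*(140 - 1*(-54)))) = sqrt(368 + (-235 - 325*(140 + 54))) = sqrt(368 + (-235 - 325*194)) = sqrt(368 + (-235 - 63050)) = sqrt(368 - 63285) = sqrt(-62917) = I*sqrt(62917)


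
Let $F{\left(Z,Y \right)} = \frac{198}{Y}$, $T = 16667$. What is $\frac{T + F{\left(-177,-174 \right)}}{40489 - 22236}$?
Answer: $\frac{483310}{529337} \approx 0.91305$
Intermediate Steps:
$\frac{T + F{\left(-177,-174 \right)}}{40489 - 22236} = \frac{16667 + \frac{198}{-174}}{40489 - 22236} = \frac{16667 + 198 \left(- \frac{1}{174}\right)}{40489 - 22236} = \frac{16667 - \frac{33}{29}}{18253} = \frac{483310}{29} \cdot \frac{1}{18253} = \frac{483310}{529337}$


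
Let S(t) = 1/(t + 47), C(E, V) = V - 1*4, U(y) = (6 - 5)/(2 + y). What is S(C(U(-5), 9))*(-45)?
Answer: -45/52 ≈ -0.86539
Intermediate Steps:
U(y) = 1/(2 + y)
C(E, V) = -4 + V (C(E, V) = V - 4 = -4 + V)
S(t) = 1/(47 + t)
S(C(U(-5), 9))*(-45) = -45/(47 + (-4 + 9)) = -45/(47 + 5) = -45/52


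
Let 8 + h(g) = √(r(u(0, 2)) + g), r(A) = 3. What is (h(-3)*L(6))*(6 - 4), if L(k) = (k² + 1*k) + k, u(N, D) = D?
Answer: -768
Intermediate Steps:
h(g) = -8 + √(3 + g)
L(k) = k² + 2*k (L(k) = (k² + k) + k = (k + k²) + k = k² + 2*k)
(h(-3)*L(6))*(6 - 4) = ((-8 + √(3 - 3))*(6*(2 + 6)))*(6 - 4) = ((-8 + √0)*(6*8))*2 = ((-8 + 0)*48)*2 = -8*48*2 = -384*2 = -768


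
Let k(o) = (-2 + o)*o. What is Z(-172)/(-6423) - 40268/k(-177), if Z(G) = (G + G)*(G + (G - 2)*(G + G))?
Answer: 72248267756/22611101 ≈ 3195.3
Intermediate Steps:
k(o) = o*(-2 + o)
Z(G) = 2*G*(G + 2*G*(-2 + G)) (Z(G) = (2*G)*(G + (-2 + G)*(2*G)) = (2*G)*(G + 2*G*(-2 + G)) = 2*G*(G + 2*G*(-2 + G)))
Z(-172)/(-6423) - 40268/k(-177) = ((-172)²*(-6 + 4*(-172)))/(-6423) - 40268*(-1/(177*(-2 - 177))) = (29584*(-6 - 688))*(-1/6423) - 40268/((-177*(-179))) = (29584*(-694))*(-1/6423) - 40268/31683 = -20531296*(-1/6423) - 40268*1/31683 = 20531296/6423 - 40268/31683 = 72248267756/22611101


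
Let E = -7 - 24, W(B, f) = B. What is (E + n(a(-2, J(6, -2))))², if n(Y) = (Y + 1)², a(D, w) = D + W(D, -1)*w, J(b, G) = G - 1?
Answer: 36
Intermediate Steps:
J(b, G) = -1 + G
a(D, w) = D + D*w
n(Y) = (1 + Y)²
E = -31
(E + n(a(-2, J(6, -2))))² = (-31 + (1 - 2*(1 + (-1 - 2)))²)² = (-31 + (1 - 2*(1 - 3))²)² = (-31 + (1 - 2*(-2))²)² = (-31 + (1 + 4)²)² = (-31 + 5²)² = (-31 + 25)² = (-6)² = 36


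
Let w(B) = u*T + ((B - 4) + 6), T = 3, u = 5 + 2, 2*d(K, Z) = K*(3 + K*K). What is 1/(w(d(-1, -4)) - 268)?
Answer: -1/247 ≈ -0.0040486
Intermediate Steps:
d(K, Z) = K*(3 + K²)/2 (d(K, Z) = (K*(3 + K*K))/2 = (K*(3 + K²))/2 = K*(3 + K²)/2)
u = 7
w(B) = 23 + B (w(B) = 7*3 + ((B - 4) + 6) = 21 + ((-4 + B) + 6) = 21 + (2 + B) = 23 + B)
1/(w(d(-1, -4)) - 268) = 1/((23 + (½)*(-1)*(3 + (-1)²)) - 268) = 1/((23 + (½)*(-1)*(3 + 1)) - 268) = 1/((23 + (½)*(-1)*4) - 268) = 1/((23 - 2) - 268) = 1/(21 - 268) = 1/(-247) = -1/247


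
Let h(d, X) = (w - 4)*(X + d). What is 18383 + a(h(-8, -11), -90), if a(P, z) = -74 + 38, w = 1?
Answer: 18347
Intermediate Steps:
h(d, X) = -3*X - 3*d (h(d, X) = (1 - 4)*(X + d) = -3*(X + d) = -3*X - 3*d)
a(P, z) = -36
18383 + a(h(-8, -11), -90) = 18383 - 36 = 18347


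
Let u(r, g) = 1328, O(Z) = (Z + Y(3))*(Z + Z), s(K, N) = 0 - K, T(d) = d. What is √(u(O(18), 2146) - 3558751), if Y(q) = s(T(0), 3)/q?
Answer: I*√3557423 ≈ 1886.1*I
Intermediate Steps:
s(K, N) = -K
Y(q) = 0 (Y(q) = (-1*0)/q = 0/q = 0)
O(Z) = 2*Z² (O(Z) = (Z + 0)*(Z + Z) = Z*(2*Z) = 2*Z²)
√(u(O(18), 2146) - 3558751) = √(1328 - 3558751) = √(-3557423) = I*√3557423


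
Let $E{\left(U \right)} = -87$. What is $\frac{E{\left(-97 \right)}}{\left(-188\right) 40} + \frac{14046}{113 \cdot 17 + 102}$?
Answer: $\frac{105801921}{15212960} \approx 6.9547$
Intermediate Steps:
$\frac{E{\left(-97 \right)}}{\left(-188\right) 40} + \frac{14046}{113 \cdot 17 + 102} = - \frac{87}{\left(-188\right) 40} + \frac{14046}{113 \cdot 17 + 102} = - \frac{87}{-7520} + \frac{14046}{1921 + 102} = \left(-87\right) \left(- \frac{1}{7520}\right) + \frac{14046}{2023} = \frac{87}{7520} + 14046 \cdot \frac{1}{2023} = \frac{87}{7520} + \frac{14046}{2023} = \frac{105801921}{15212960}$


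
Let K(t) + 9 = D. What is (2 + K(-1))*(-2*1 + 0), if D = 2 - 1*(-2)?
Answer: 6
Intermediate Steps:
D = 4 (D = 2 + 2 = 4)
K(t) = -5 (K(t) = -9 + 4 = -5)
(2 + K(-1))*(-2*1 + 0) = (2 - 5)*(-2*1 + 0) = -3*(-2 + 0) = -3*(-2) = 6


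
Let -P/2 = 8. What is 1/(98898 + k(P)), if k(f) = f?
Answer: 1/98882 ≈ 1.0113e-5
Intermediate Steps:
P = -16 (P = -2*8 = -16)
1/(98898 + k(P)) = 1/(98898 - 16) = 1/98882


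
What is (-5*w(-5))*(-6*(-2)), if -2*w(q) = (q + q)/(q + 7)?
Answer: -150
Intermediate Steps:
w(q) = -q/(7 + q) (w(q) = -(q + q)/(2*(q + 7)) = -2*q/(2*(7 + q)) = -q/(7 + q))
(-5*w(-5))*(-6*(-2)) = (-(-5)*(-5)/(7 - 5))*(-6*(-2)) = -(-5)*(-5)/2*12 = -5*5/2*12 = -25/2*12 = -150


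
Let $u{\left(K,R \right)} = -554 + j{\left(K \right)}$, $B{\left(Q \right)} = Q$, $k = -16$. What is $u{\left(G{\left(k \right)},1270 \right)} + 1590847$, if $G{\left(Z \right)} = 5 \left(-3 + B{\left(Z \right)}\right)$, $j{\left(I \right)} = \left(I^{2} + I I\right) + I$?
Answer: $1608248$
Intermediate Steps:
$j{\left(I \right)} = I + 2 I^{2}$ ($j{\left(I \right)} = \left(I^{2} + I^{2}\right) + I = 2 I^{2} + I = I + 2 I^{2}$)
$G{\left(Z \right)} = -15 + 5 Z$ ($G{\left(Z \right)} = 5 \left(-3 + Z\right) = -15 + 5 Z$)
$u{\left(K,R \right)} = -554 + K \left(1 + 2 K\right)$
$u{\left(G{\left(k \right)},1270 \right)} + 1590847 = \left(-554 + \left(-15 + 5 \left(-16\right)\right) \left(1 + 2 \left(-15 + 5 \left(-16\right)\right)\right)\right) + 1590847 = \left(-554 + \left(-15 - 80\right) \left(1 + 2 \left(-15 - 80\right)\right)\right) + 1590847 = \left(-554 - 95 \left(1 + 2 \left(-95\right)\right)\right) + 1590847 = \left(-554 - 95 \left(1 - 190\right)\right) + 1590847 = \left(-554 - -17955\right) + 1590847 = \left(-554 + 17955\right) + 1590847 = 17401 + 1590847 = 1608248$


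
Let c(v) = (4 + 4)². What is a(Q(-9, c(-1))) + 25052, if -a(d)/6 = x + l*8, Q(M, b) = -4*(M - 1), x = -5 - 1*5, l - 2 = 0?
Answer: 25016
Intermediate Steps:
l = 2 (l = 2 + 0 = 2)
x = -10 (x = -5 - 5 = -10)
c(v) = 64 (c(v) = 8² = 64)
Q(M, b) = 4 - 4*M (Q(M, b) = -4*(-1 + M) = 4 - 4*M)
a(d) = -36 (a(d) = -6*(-10 + 2*8) = -6*(-10 + 16) = -6*6 = -36)
a(Q(-9, c(-1))) + 25052 = -36 + 25052 = 25016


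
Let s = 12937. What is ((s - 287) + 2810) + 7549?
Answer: 23009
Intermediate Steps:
((s - 287) + 2810) + 7549 = ((12937 - 287) + 2810) + 7549 = (12650 + 2810) + 7549 = 15460 + 7549 = 23009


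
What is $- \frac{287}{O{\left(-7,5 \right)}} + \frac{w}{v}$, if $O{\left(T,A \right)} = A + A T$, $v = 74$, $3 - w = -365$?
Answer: $\frac{16139}{1110} \approx 14.54$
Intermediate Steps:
$w = 368$ ($w = 3 - -365 = 3 + 365 = 368$)
$- \frac{287}{O{\left(-7,5 \right)}} + \frac{w}{v} = - \frac{287}{5 \left(1 - 7\right)} + \frac{368}{74} = - \frac{287}{5 \left(-6\right)} + 368 \cdot \frac{1}{74} = - \frac{287}{-30} + \frac{184}{37} = \left(-287\right) \left(- \frac{1}{30}\right) + \frac{184}{37} = \frac{287}{30} + \frac{184}{37} = \frac{16139}{1110}$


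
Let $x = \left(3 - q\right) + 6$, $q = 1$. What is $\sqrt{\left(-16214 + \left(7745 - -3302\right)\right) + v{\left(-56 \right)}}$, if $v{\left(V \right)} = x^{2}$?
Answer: $27 i \sqrt{7} \approx 71.435 i$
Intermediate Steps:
$x = 8$ ($x = \left(3 - 1\right) + 6 = 2 + 6 = 8$)
$v{\left(V \right)} = 64$ ($v{\left(V \right)} = 8^{2} = 64$)
$\sqrt{\left(-16214 + \left(7745 - -3302\right)\right) + v{\left(-56 \right)}} = \sqrt{\left(-16214 + \left(7745 - -3302\right)\right) + 64} = \sqrt{\left(-16214 + \left(7745 + 3302\right)\right) + 64} = \sqrt{\left(-16214 + 11047\right) + 64} = \sqrt{-5167 + 64} = \sqrt{-5103} = 27 i \sqrt{7}$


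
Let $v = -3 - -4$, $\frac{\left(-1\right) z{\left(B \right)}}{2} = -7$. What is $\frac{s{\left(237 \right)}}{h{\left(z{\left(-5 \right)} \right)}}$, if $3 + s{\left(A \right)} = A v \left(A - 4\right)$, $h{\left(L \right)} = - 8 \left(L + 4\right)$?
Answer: $- \frac{9203}{24} \approx -383.46$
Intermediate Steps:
$z{\left(B \right)} = 14$ ($z{\left(B \right)} = \left(-2\right) \left(-7\right) = 14$)
$h{\left(L \right)} = -32 - 8 L$ ($h{\left(L \right)} = - 8 \left(4 + L\right) = -32 - 8 L$)
$v = 1$ ($v = -3 + 4 = 1$)
$s{\left(A \right)} = -3 + A \left(-4 + A\right)$ ($s{\left(A \right)} = -3 + A 1 \left(A - 4\right) = -3 + A \left(-4 + A\right)$)
$\frac{s{\left(237 \right)}}{h{\left(z{\left(-5 \right)} \right)}} = \frac{-3 + 237^{2} - 948}{-32 - 112} = \frac{-3 + 56169 - 948}{-32 - 112} = \frac{55218}{-144} = 55218 \left(- \frac{1}{144}\right) = - \frac{9203}{24}$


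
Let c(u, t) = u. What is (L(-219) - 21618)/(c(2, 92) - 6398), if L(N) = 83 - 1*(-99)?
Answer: 5359/1599 ≈ 3.3515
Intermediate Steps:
L(N) = 182 (L(N) = 83 + 99 = 182)
(L(-219) - 21618)/(c(2, 92) - 6398) = (182 - 21618)/(2 - 6398) = -21436/(-6396) = -21436*(-1/6396) = 5359/1599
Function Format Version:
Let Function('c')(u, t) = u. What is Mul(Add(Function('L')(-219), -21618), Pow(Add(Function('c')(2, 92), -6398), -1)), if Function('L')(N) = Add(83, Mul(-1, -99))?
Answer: Rational(5359, 1599) ≈ 3.3515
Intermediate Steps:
Function('L')(N) = 182 (Function('L')(N) = Add(83, 99) = 182)
Mul(Add(Function('L')(-219), -21618), Pow(Add(Function('c')(2, 92), -6398), -1)) = Mul(Add(182, -21618), Pow(Add(2, -6398), -1)) = Mul(-21436, Pow(-6396, -1)) = Mul(-21436, Rational(-1, 6396)) = Rational(5359, 1599)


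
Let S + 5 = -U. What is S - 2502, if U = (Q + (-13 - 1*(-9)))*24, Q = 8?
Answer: -2603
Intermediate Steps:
U = 96 (U = (8 + (-13 - 1*(-9)))*24 = (8 + (-13 + 9))*24 = (8 - 4)*24 = 4*24 = 96)
S = -101 (S = -5 - 1*96 = -5 - 96 = -101)
S - 2502 = -101 - 2502 = -2603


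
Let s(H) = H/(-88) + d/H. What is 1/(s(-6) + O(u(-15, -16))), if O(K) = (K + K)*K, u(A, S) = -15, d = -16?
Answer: 132/59761 ≈ 0.0022088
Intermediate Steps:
O(K) = 2*K² (O(K) = (2*K)*K = 2*K²)
s(H) = -16/H - H/88 (s(H) = H/(-88) - 16/H = H*(-1/88) - 16/H = -H/88 - 16/H = -16/H - H/88)
1/(s(-6) + O(u(-15, -16))) = 1/((-16/(-6) - 1/88*(-6)) + 2*(-15)²) = 1/((-16*(-⅙) + 3/44) + 2*225) = 1/((8/3 + 3/44) + 450) = 1/(361/132 + 450) = 1/(59761/132) = 132/59761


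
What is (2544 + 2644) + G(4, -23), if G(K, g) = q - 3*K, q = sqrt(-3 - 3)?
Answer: 5176 + I*sqrt(6) ≈ 5176.0 + 2.4495*I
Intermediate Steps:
q = I*sqrt(6) (q = sqrt(-6) = I*sqrt(6) ≈ 2.4495*I)
G(K, g) = -3*K + I*sqrt(6) (G(K, g) = I*sqrt(6) - 3*K = -3*K + I*sqrt(6))
(2544 + 2644) + G(4, -23) = (2544 + 2644) + (-3*4 + I*sqrt(6)) = 5188 + (-12 + I*sqrt(6)) = 5176 + I*sqrt(6)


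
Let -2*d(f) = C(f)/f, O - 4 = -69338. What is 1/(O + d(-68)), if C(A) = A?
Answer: -2/138669 ≈ -1.4423e-5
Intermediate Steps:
O = -69334 (O = 4 - 69338 = -69334)
d(f) = -½ (d(f) = -f/(2*f) = -½*1 = -½)
1/(O + d(-68)) = 1/(-69334 - ½) = 1/(-138669/2) = -2/138669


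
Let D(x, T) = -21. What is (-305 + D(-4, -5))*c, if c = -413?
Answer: 134638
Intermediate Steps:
(-305 + D(-4, -5))*c = (-305 - 21)*(-413) = -326*(-413) = 134638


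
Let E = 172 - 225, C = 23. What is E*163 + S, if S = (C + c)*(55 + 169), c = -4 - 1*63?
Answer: -18495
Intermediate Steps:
E = -53
c = -67 (c = -4 - 63 = -67)
S = -9856 (S = (23 - 67)*(55 + 169) = -44*224 = -9856)
E*163 + S = -53*163 - 9856 = -8639 - 9856 = -18495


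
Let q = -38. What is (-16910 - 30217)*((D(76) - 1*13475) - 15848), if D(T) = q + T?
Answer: 1380114195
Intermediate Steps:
D(T) = -38 + T
(-16910 - 30217)*((D(76) - 1*13475) - 15848) = (-16910 - 30217)*(((-38 + 76) - 1*13475) - 15848) = -47127*((38 - 13475) - 15848) = -47127*(-13437 - 15848) = -47127*(-29285) = 1380114195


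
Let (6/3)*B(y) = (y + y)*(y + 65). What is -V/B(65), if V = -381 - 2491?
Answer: 1436/4225 ≈ 0.33988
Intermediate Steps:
B(y) = y*(65 + y) (B(y) = ((y + y)*(y + 65))/2 = ((2*y)*(65 + y))/2 = (2*y*(65 + y))/2 = y*(65 + y))
V = -2872
-V/B(65) = -(-2872)/(65*(65 + 65)) = -(-2872)/(65*130) = -(-2872)/8450 = -1*(-1436/4225) = 1436/4225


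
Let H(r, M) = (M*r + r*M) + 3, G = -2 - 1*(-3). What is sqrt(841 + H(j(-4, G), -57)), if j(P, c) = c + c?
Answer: 2*sqrt(154) ≈ 24.819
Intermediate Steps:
G = 1 (G = -2 + 3 = 1)
j(P, c) = 2*c
H(r, M) = 3 + 2*M*r (H(r, M) = (M*r + M*r) + 3 = 2*M*r + 3 = 3 + 2*M*r)
sqrt(841 + H(j(-4, G), -57)) = sqrt(841 + (3 + 2*(-57)*(2*1))) = sqrt(841 + (3 + 2*(-57)*2)) = sqrt(841 + (3 - 228)) = sqrt(841 - 225) = sqrt(616) = 2*sqrt(154)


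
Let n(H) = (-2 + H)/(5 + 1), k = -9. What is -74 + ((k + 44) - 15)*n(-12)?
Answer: -362/3 ≈ -120.67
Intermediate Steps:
n(H) = -⅓ + H/6 (n(H) = (-2 + H)/6 = (-2 + H)*(⅙) = -⅓ + H/6)
-74 + ((k + 44) - 15)*n(-12) = -74 + ((-9 + 44) - 15)*(-⅓ + (⅙)*(-12)) = -74 + (35 - 15)*(-⅓ - 2) = -74 + 20*(-7/3) = -74 - 140/3 = -362/3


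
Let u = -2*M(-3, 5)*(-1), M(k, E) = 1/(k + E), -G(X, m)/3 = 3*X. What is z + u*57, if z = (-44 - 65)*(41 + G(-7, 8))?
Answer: -11279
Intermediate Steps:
G(X, m) = -9*X
z = -11336 (z = (-44 - 65)*(41 - 9*(-7)) = -109*(41 + 63) = -109*104 = -11336)
M(k, E) = 1/(E + k)
u = 1 (u = -2/(5 - 3)*(-1) = -2/2*(-1) = -2*1/2*(-1) = -1*(-1) = 1)
z + u*57 = -11336 + 1*57 = -11336 + 57 = -11279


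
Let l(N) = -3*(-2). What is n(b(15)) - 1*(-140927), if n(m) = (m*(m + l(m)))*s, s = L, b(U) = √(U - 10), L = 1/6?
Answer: 845567/6 + √5 ≈ 1.4093e+5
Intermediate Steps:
l(N) = 6
L = ⅙ (L = 1*(⅙) = ⅙ ≈ 0.16667)
b(U) = √(-10 + U)
s = ⅙ ≈ 0.16667
n(m) = m*(6 + m)/6 (n(m) = (m*(m + 6))*(⅙) = (m*(6 + m))*(⅙) = m*(6 + m)/6)
n(b(15)) - 1*(-140927) = √(-10 + 15)*(6 + √(-10 + 15))/6 - 1*(-140927) = √5*(6 + √5)/6 + 140927 = 140927 + √5*(6 + √5)/6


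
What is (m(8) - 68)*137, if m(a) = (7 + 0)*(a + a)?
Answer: 6028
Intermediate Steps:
m(a) = 14*a (m(a) = 7*(2*a) = 14*a)
(m(8) - 68)*137 = (14*8 - 68)*137 = (112 - 68)*137 = 44*137 = 6028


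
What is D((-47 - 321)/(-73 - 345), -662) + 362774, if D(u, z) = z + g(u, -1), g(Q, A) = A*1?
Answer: 362111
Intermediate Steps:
g(Q, A) = A
D(u, z) = -1 + z (D(u, z) = z - 1 = -1 + z)
D((-47 - 321)/(-73 - 345), -662) + 362774 = (-1 - 662) + 362774 = -663 + 362774 = 362111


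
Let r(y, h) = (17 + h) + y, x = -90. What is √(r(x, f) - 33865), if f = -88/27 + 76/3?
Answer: I*√2747190/9 ≈ 184.16*I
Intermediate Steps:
f = 596/27 (f = -88*1/27 + 76*(⅓) = -88/27 + 76/3 = 596/27 ≈ 22.074)
r(y, h) = 17 + h + y
√(r(x, f) - 33865) = √((17 + 596/27 - 90) - 33865) = √(-1375/27 - 33865) = √(-915730/27) = I*√2747190/9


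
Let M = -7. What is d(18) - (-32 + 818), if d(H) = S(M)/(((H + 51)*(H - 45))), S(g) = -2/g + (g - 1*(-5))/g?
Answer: -10250230/13041 ≈ -786.00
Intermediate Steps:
S(g) = -2/g + (5 + g)/g (S(g) = -2/g + (g + 5)/g = -2/g + (5 + g)/g)
d(H) = 4/(7*(-45 + H)*(51 + H)) (d(H) = ((3 - 7)/(-7))/(((H + 51)*(H - 45))) = (-⅐*(-4))/(((51 + H)*(-45 + H))) = 4/(7*(((-45 + H)*(51 + H)))) = 4*(1/((-45 + H)*(51 + H)))/7 = 4/(7*(-45 + H)*(51 + H)))
d(18) - (-32 + 818) = 4/(7*(-2295 + 18² + 6*18)) - (-32 + 818) = 4/(7*(-2295 + 324 + 108)) - 1*786 = (4/7)/(-1863) - 786 = (4/7)*(-1/1863) - 786 = -4/13041 - 786 = -10250230/13041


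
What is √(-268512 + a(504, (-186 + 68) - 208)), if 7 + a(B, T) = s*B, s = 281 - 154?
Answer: I*√204511 ≈ 452.23*I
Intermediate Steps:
s = 127
a(B, T) = -7 + 127*B
√(-268512 + a(504, (-186 + 68) - 208)) = √(-268512 + (-7 + 127*504)) = √(-268512 + (-7 + 64008)) = √(-268512 + 64001) = √(-204511) = I*√204511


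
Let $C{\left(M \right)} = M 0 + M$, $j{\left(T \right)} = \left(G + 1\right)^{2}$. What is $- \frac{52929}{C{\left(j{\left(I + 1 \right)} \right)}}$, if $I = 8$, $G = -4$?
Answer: $-5881$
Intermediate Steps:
$j{\left(T \right)} = 9$ ($j{\left(T \right)} = \left(-4 + 1\right)^{2} = \left(-3\right)^{2} = 9$)
$C{\left(M \right)} = M$ ($C{\left(M \right)} = 0 + M = M$)
$- \frac{52929}{C{\left(j{\left(I + 1 \right)} \right)}} = - \frac{52929}{9} = \left(-52929\right) \frac{1}{9} = -5881$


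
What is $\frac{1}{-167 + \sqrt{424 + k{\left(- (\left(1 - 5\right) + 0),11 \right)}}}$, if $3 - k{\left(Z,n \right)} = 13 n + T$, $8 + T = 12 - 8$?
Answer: $- \frac{167}{27601} - \frac{12 \sqrt{2}}{27601} \approx -0.0066654$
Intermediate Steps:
$T = -4$ ($T = -8 + \left(12 - 8\right) = -8 + 4 = -4$)
$k{\left(Z,n \right)} = 7 - 13 n$ ($k{\left(Z,n \right)} = 3 - \left(13 n - 4\right) = 3 - \left(-4 + 13 n\right) = 7 - 13 n$)
$\frac{1}{-167 + \sqrt{424 + k{\left(- (\left(1 - 5\right) + 0),11 \right)}}} = \frac{1}{-167 + \sqrt{424 + \left(7 - 143\right)}} = \frac{1}{-167 + \sqrt{424 - 136}} = \frac{1}{-167 + \sqrt{288}} = \frac{1}{-167 + 12 \sqrt{2}}$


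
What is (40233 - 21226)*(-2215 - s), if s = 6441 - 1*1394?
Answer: -138028834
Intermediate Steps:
s = 5047 (s = 6441 - 1394 = 5047)
(40233 - 21226)*(-2215 - s) = (40233 - 21226)*(-2215 - 1*5047) = 19007*(-2215 - 5047) = 19007*(-7262) = -138028834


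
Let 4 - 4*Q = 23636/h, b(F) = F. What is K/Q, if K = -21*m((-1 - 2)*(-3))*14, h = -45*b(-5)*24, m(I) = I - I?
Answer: 0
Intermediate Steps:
m(I) = 0
h = 5400 (h = -45*(-5)*24 = 225*24 = 5400)
K = 0 (K = -21*0*14 = 0*14 = 0)
Q = -509/5400 (Q = 1 - 5909/5400 = -509/5400 ≈ -0.094259)
K/Q = 0/(-509/5400) = 0*(-5400/509) = 0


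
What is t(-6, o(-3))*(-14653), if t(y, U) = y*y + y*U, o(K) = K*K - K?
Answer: 527508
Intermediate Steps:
o(K) = K² - K
t(y, U) = y² + U*y
t(-6, o(-3))*(-14653) = -6*(-3*(-1 - 3) - 6)*(-14653) = -6*(-3*(-4) - 6)*(-14653) = -6*(12 - 6)*(-14653) = -6*6*(-14653) = -36*(-14653) = 527508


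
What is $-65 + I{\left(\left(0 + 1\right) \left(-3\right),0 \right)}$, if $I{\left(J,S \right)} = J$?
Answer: $-68$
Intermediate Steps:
$-65 + I{\left(\left(0 + 1\right) \left(-3\right),0 \right)} = -65 + \left(0 + 1\right) \left(-3\right) = -65 + 1 \left(-3\right) = -65 - 3 = -68$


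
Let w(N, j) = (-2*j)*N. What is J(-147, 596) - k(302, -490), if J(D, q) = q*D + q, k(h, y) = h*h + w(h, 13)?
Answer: -170368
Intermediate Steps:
w(N, j) = -2*N*j
k(h, y) = h**2 - 26*h (k(h, y) = h*h - 2*h*13 = h**2 - 26*h)
J(D, q) = q + D*q (J(D, q) = D*q + q = q + D*q)
J(-147, 596) - k(302, -490) = 596*(1 - 147) - 302*(-26 + 302) = 596*(-146) - 302*276 = -87016 - 1*83352 = -87016 - 83352 = -170368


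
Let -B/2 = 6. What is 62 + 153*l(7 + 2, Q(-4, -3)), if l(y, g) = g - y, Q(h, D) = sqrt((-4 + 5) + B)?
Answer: -1315 + 153*I*sqrt(11) ≈ -1315.0 + 507.44*I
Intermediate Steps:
B = -12 (B = -2*6 = -12)
Q(h, D) = I*sqrt(11) (Q(h, D) = sqrt((-4 + 5) - 12) = sqrt(1 - 12) = sqrt(-11) = I*sqrt(11))
62 + 153*l(7 + 2, Q(-4, -3)) = 62 + 153*(I*sqrt(11) - (7 + 2)) = 62 + 153*(I*sqrt(11) - 1*9) = 62 + 153*(I*sqrt(11) - 9) = 62 + 153*(-9 + I*sqrt(11)) = 62 + (-1377 + 153*I*sqrt(11)) = -1315 + 153*I*sqrt(11)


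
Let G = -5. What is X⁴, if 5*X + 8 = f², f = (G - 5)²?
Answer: 9968038379524096/625 ≈ 1.5949e+13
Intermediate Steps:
f = 100 (f = (-5 - 5)² = (-10)² = 100)
X = 9992/5 (X = -8/5 + (⅕)*100² = -8/5 + (⅕)*10000 = -8/5 + 2000 = 9992/5 ≈ 1998.4)
X⁴ = (9992/5)⁴ = 9968038379524096/625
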